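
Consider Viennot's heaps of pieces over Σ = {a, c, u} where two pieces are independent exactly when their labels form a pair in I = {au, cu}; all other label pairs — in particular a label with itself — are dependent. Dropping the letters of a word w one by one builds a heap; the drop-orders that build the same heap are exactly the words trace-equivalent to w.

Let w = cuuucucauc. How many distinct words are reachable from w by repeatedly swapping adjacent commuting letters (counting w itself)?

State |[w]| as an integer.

piece 0:c — minimal
piece 1:u — minimal
piece 2:u rests on {1:u}
piece 3:u rests on {2:u}
piece 4:c rests on {0:c}
piece 5:u rests on {3:u}
piece 6:c rests on {4:c}
piece 7:a rests on {6:c}
piece 8:u rests on {5:u}
piece 9:c rests on {7:a}
minimal pieces: {0:c, 1:u}
ways to finish when only these pieces remain (= sum over removing one remaining piece with nothing left below it):
  1 left: {8}→1  {9}→1
  2 left: {5,8}→1  {7,9}→1  {8,9}→2
  3 left: {3,5,8}→1  {5,8,9}→3  {6,7,9}→1  {7,8,9}→3
  4 left: {2,3,5,8}→1  {3,5,8,9}→4  {4,6,7,9}→1  {5,7,8,9}→6  {6,7,8,9}→4
  5 left: {0,4,6,7,9}→1  {1,2,3,5,8}→1  {2,3,5,8,9}→5  {3,5,7,8,9}→10  {4,6,7,8,9}→5  {5,6,7,8,9}→10
  6 left: {0,4,6,7,8,9}→6  {1,2,3,5,8,9}→6  {2,3,5,7,8,9}→15  {3,5,6,7,8,9}→20  {4,5,6,7,8,9}→15
  7 left: {0,4,5,6,7,8,9}→21  {1,2,3,5,7,8,9}→21  {2,3,5,6,7,8,9}→35  {3,4,5,6,7,8,9}→35
  8 left: {0,3,4,5,6,7,8,9}→56  {1,2,3,5,6,7,8,9}→56  {2,3,4,5,6,7,8,9}→70
  placing 0:c first → 126 extensions
  placing 1:u first → 126 extensions
total linear extensions = 252

252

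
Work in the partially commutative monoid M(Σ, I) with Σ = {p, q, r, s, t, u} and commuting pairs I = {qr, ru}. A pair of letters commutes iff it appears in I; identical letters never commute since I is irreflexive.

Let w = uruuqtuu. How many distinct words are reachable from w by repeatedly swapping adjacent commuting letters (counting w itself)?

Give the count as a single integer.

5

#0=u has no predecessor
#1=r has no predecessor
#2=u depends on [0:u]
#3=u depends on [2:u]
#4=q depends on [3:u]
#5=t depends on [1:r, 4:q]
#6=u depends on [5:t]
#7=u depends on [6:u]
sources: [0:u, 1:r]
N(rest) = Σ N(rest − s) over sources s of rest; N(one piece) = 1:
  size 1 → [7]=1
  size 2 → [6,7]=1
  size 3 → [5,6,7]=1
  size 4 → [1,5,6,7]=1  [4,5,6,7]=1
  size 5 → [1,4,5,6,7]=2  [3,4,5,6,7]=1
  size 6 → [1,3,4,5,6,7]=3  [2,3,4,5,6,7]=1
  first=0(u) contributes 4
  first=1(r) contributes 1
|[w]| = 5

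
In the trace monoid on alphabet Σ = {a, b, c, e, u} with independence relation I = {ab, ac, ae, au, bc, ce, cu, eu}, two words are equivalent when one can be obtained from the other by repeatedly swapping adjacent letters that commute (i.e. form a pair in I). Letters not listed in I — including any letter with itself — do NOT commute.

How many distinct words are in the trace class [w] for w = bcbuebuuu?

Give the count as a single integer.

#0=b has no predecessor
#1=c has no predecessor
#2=b depends on [0:b]
#3=u depends on [2:b]
#4=e depends on [2:b]
#5=b depends on [3:u, 4:e]
#6=u depends on [5:b]
#7=u depends on [6:u]
#8=u depends on [7:u]
sources: [0:b, 1:c]
N(rest) = Σ N(rest − s) over sources s of rest; N(one piece) = 1:
  size 1 → [1]=1  [8]=1
  size 2 → [1,8]=2  [7,8]=1
  size 3 → [1,7,8]=3  [6,7,8]=1
  size 4 → [1,6,7,8]=4  [5,6,7,8]=1
  size 5 → [1,5,6,7,8]=5  [3,5,6,7,8]=1  [4,5,6,7,8]=1
  size 6 → [1,3,5,6,7,8]=6  [1,4,5,6,7,8]=6  [3,4,5,6,7,8]=2
  size 7 → [1,3,4,5,6,7,8]=14  [2,3,4,5,6,7,8]=2
  first=0(b) contributes 16
  first=1(c) contributes 2
|[w]| = 18

18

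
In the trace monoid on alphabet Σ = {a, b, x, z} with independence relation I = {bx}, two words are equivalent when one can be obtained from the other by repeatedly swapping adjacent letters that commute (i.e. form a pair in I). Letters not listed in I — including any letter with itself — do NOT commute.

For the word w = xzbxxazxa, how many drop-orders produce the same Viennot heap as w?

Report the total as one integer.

3

0(x) covers ∅
1(z) covers 0:x
2(b) covers 1:z
3(x) covers 1:z
4(x) covers 3:x
5(a) covers 2:b, 4:x
6(z) covers 5:a
7(x) covers 6:z
8(a) covers 7:x
floor of heap: 0:x
completions by unplaced set U, small U first (add the entries for U minus each lowest piece of U):
  |U|=1: {8}:1
  |U|=2: {7,8}:1
  |U|=3: {6,7,8}:1
  |U|=4: {5,6,7,8}:1
  |U|=5: {2,5,6,7,8}:1  {4,5,6,7,8}:1
  |U|=6: {2,4,5,6,7,8}:2  {3,4,5,6,7,8}:1
  |U|=7: {2,3,4,5,6,7,8}:3
  start at 0(x): 3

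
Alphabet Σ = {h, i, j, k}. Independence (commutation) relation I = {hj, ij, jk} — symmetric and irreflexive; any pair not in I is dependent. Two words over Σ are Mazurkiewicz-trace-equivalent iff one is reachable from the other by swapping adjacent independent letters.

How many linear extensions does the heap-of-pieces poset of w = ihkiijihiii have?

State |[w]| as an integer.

0(i) covers ∅
1(h) covers 0:i
2(k) covers 1:h
3(i) covers 2:k
4(i) covers 3:i
5(j) covers ∅
6(i) covers 4:i
7(h) covers 6:i
8(i) covers 7:h
9(i) covers 8:i
10(i) covers 9:i
floor of heap: 0:i, 5:j
completions by unplaced set U, small U first (add the entries for U minus each lowest piece of U):
  |U|=1: {5}:1  {10}:1
  |U|=2: {5,10}:2  {9,10}:1
  |U|=3: {5,9,10}:3  {8,9,10}:1
  |U|=4: {5,8,9,10}:4  {7,8,9,10}:1
  |U|=5: {5,7,8,9,10}:5  {6,7,8,9,10}:1
  |U|=6: {4,6,7,8,9,10}:1  {5,6,7,8,9,10}:6
  |U|=7: {3,4,6,7,8,9,10}:1  {4,5,6,7,8,9,10}:7
  |U|=8: {2,3,4,6,7,8,9,10}:1  {3,4,5,6,7,8,9,10}:8
  |U|=9: {1,2,3,4,6,7,8,9,10}:1  {2,3,4,5,6,7,8,9,10}:9
  start at 0(i): 10
  start at 5(j): 1
sum over floor = 11

11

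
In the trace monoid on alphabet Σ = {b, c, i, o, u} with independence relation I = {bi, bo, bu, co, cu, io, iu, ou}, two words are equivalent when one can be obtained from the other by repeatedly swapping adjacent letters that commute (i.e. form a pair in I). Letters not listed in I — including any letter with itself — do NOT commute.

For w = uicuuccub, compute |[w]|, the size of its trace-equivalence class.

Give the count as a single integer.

0(u) covers ∅
1(i) covers ∅
2(c) covers 1:i
3(u) covers 0:u
4(u) covers 3:u
5(c) covers 2:c
6(c) covers 5:c
7(u) covers 4:u
8(b) covers 6:c
floor of heap: 0:u, 1:i
completions by unplaced set U, small U first (add the entries for U minus each lowest piece of U):
  |U|=1: {7}:1  {8}:1
  |U|=2: {4,7}:1  {6,8}:1  {7,8}:2
  |U|=3: {3,4,7}:1  {4,7,8}:3  {5,6,8}:1  {6,7,8}:3
  |U|=4: {0,3,4,7}:1  {2,5,6,8}:1  {3,4,7,8}:4  {4,6,7,8}:6  {5,6,7,8}:4
  |U|=5: {0,3,4,7,8}:5  {1,2,5,6,8}:1  {2,5,6,7,8}:5  {3,4,6,7,8}:10  {4,5,6,7,8}:10
  |U|=6: {0,3,4,6,7,8}:15  {1,2,5,6,7,8}:6  {2,4,5,6,7,8}:15  {3,4,5,6,7,8}:20
  |U|=7: {0,3,4,5,6,7,8}:35  {1,2,4,5,6,7,8}:21  {2,3,4,5,6,7,8}:35
  start at 0(u): 56
  start at 1(i): 70
sum over floor = 126

126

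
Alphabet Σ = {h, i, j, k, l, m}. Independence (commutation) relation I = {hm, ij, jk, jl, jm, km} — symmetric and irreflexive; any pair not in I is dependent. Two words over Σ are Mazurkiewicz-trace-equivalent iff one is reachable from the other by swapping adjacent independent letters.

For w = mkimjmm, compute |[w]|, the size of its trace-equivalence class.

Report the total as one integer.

14

piece 0:m — minimal
piece 1:k — minimal
piece 2:i rests on {0:m, 1:k}
piece 3:m rests on {2:i}
piece 4:j — minimal
piece 5:m rests on {3:m}
piece 6:m rests on {5:m}
minimal pieces: {0:m, 1:k, 4:j}
ways to finish when only these pieces remain (= sum over removing one remaining piece with nothing left below it):
  1 left: {4}→1  {6}→1
  2 left: {4,6}→2  {5,6}→1
  3 left: {3,5,6}→1  {4,5,6}→3
  4 left: {2,3,5,6}→1  {3,4,5,6}→4
  5 left: {0,2,3,5,6}→1  {1,2,3,5,6}→1  {2,3,4,5,6}→5
  placing 0:m first → 6 extensions
  placing 1:k first → 6 extensions
  placing 4:j first → 2 extensions
total linear extensions = 14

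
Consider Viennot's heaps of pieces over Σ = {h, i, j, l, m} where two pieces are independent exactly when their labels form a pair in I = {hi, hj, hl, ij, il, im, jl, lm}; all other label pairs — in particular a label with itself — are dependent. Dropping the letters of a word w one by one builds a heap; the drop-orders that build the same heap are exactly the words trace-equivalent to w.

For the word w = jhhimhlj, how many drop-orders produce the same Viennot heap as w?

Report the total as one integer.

336

piece 0:j — minimal
piece 1:h — minimal
piece 2:h rests on {1:h}
piece 3:i — minimal
piece 4:m rests on {0:j, 2:h}
piece 5:h rests on {4:m}
piece 6:l — minimal
piece 7:j rests on {4:m}
minimal pieces: {0:j, 1:h, 3:i, 6:l}
ways to finish when only these pieces remain (= sum over removing one remaining piece with nothing left below it):
  1 left: {3}→1  {5}→1  {6}→1  {7}→1
  2 left: {3,5}→2  {3,6}→2  {3,7}→2  {5,6}→2  {5,7}→2  {6,7}→2
  3 left: {3,5,6}→6  {3,5,7}→6  {3,6,7}→6  {4,5,7}→2  {5,6,7}→6
  4 left: {0,4,5,7}→2  {2,4,5,7}→2  {3,4,5,7}→8  {3,5,6,7}→24  {4,5,6,7}→8
  5 left: {0,2,4,5,7}→4  {0,3,4,5,7}→10  {0,4,5,6,7}→10  {1,2,4,5,7}→2  {2,3,4,5,7}→10  {2,4,5,6,7}→10  {3,4,5,6,7}→40
  6 left: {0,1,2,4,5,7}→6  {0,2,3,4,5,7}→24  {0,2,4,5,6,7}→24  {0,3,4,5,6,7}→60  {1,2,3,4,5,7}→12  {1,2,4,5,6,7}→12  {2,3,4,5,6,7}→60
  placing 0:j first → 84 extensions
  placing 1:h first → 168 extensions
  placing 3:i first → 42 extensions
  placing 6:l first → 42 extensions
total linear extensions = 336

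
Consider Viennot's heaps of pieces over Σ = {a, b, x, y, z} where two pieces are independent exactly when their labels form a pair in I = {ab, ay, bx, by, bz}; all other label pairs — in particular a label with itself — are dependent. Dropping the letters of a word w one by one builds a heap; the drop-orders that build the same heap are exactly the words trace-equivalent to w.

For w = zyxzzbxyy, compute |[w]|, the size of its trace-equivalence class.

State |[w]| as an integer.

0(z) covers ∅
1(y) covers 0:z
2(x) covers 1:y
3(z) covers 2:x
4(z) covers 3:z
5(b) covers ∅
6(x) covers 4:z
7(y) covers 6:x
8(y) covers 7:y
floor of heap: 0:z, 5:b
completions by unplaced set U, small U first (add the entries for U minus each lowest piece of U):
  |U|=1: {5}:1  {8}:1
  |U|=2: {5,8}:2  {7,8}:1
  |U|=3: {5,7,8}:3  {6,7,8}:1
  |U|=4: {4,6,7,8}:1  {5,6,7,8}:4
  |U|=5: {3,4,6,7,8}:1  {4,5,6,7,8}:5
  |U|=6: {2,3,4,6,7,8}:1  {3,4,5,6,7,8}:6
  |U|=7: {1,2,3,4,6,7,8}:1  {2,3,4,5,6,7,8}:7
  start at 0(z): 8
  start at 5(b): 1
sum over floor = 9

9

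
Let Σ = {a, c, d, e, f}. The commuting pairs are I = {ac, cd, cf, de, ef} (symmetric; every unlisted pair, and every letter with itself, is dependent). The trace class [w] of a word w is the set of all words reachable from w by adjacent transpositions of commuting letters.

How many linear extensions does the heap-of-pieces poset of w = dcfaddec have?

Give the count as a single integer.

drop 0:d onto floor
drop 1:c onto floor
drop 2:f onto {0:d}
drop 3:a onto {2:f}
drop 4:d onto {3:a}
drop 5:d onto {4:d}
drop 6:e onto {1:c, 3:a}
drop 7:c onto {6:e}
ground layer = {0:d, 1:c}
drop-orders for the pieces not yet dropped (sum over which currently-grounded one goes next):
  1 to go: {5} 1  {7} 1
  2 to go: {4,5} 1  {5,7} 2  {6,7} 1
  3 to go: {1,6,7} 1  {4,5,7} 3  {5,6,7} 3
  4 to go: {1,5,6,7} 4  {4,5,6,7} 6
  5 to go: {1,4,5,6,7} 10  {3,4,5,6,7} 6
  6 to go: {1,3,4,5,6,7} 16  {2,3,4,5,6,7} 6
  if 0:d drops first: 22 orders
  if 1:c drops first: 6 orders
heap linearizations: 28

28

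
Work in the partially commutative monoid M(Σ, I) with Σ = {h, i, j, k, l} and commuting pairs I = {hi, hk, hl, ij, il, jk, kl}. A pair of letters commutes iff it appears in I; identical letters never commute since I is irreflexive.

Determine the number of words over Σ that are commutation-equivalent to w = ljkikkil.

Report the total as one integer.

piece 0:l — minimal
piece 1:j rests on {0:l}
piece 2:k — minimal
piece 3:i rests on {2:k}
piece 4:k rests on {3:i}
piece 5:k rests on {4:k}
piece 6:i rests on {5:k}
piece 7:l rests on {1:j}
minimal pieces: {0:l, 2:k}
ways to finish when only these pieces remain (= sum over removing one remaining piece with nothing left below it):
  1 left: {6}→1  {7}→1
  2 left: {1,7}→1  {5,6}→1  {6,7}→2
  3 left: {0,1,7}→1  {1,6,7}→3  {4,5,6}→1  {5,6,7}→3
  4 left: {0,1,6,7}→4  {1,5,6,7}→6  {3,4,5,6}→1  {4,5,6,7}→4
  5 left: {0,1,5,6,7}→10  {1,4,5,6,7}→10  {2,3,4,5,6}→1  {3,4,5,6,7}→5
  6 left: {0,1,4,5,6,7}→20  {1,3,4,5,6,7}→15  {2,3,4,5,6,7}→6
  placing 0:l first → 21 extensions
  placing 2:k first → 35 extensions
total linear extensions = 56

56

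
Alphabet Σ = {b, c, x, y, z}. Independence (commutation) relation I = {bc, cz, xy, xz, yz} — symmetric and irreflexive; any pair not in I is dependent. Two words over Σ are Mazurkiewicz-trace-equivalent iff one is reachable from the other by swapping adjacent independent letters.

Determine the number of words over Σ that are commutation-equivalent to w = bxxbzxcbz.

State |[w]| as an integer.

piece 0:b — minimal
piece 1:x rests on {0:b}
piece 2:x rests on {1:x}
piece 3:b rests on {2:x}
piece 4:z rests on {3:b}
piece 5:x rests on {3:b}
piece 6:c rests on {5:x}
piece 7:b rests on {4:z, 5:x}
piece 8:z rests on {7:b}
minimal pieces: {0:b}
ways to finish when only these pieces remain (= sum over removing one remaining piece with nothing left below it):
  1 left: {6}→1  {8}→1
  2 left: {6,8}→2  {7,8}→1
  3 left: {4,7,8}→1  {6,7,8}→3
  4 left: {4,6,7,8}→4  {5,6,7,8}→3
  5 left: {4,5,6,7,8}→7
  6 left: {3,4,5,6,7,8}→7
  7 left: {2,3,4,5,6,7,8}→7
  placing 0:b first → 7 extensions

7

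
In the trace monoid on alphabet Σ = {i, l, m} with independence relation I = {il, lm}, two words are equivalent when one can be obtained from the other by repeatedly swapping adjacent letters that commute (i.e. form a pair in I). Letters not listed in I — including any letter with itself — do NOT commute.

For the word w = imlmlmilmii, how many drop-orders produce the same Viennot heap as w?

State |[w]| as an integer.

drop 0:i onto floor
drop 1:m onto {0:i}
drop 2:l onto floor
drop 3:m onto {1:m}
drop 4:l onto {2:l}
drop 5:m onto {3:m}
drop 6:i onto {5:m}
drop 7:l onto {4:l}
drop 8:m onto {6:i}
drop 9:i onto {8:m}
drop 10:i onto {9:i}
ground layer = {0:i, 2:l}
drop-orders for the pieces not yet dropped (sum over which currently-grounded one goes next):
  1 to go: {7} 1  {10} 1
  2 to go: {4,7} 1  {7,10} 2  {9,10} 1
  3 to go: {2,4,7} 1  {4,7,10} 3  {7,9,10} 3  {8,9,10} 1
  4 to go: {2,4,7,10} 4  {4,7,9,10} 6  {6,8,9,10} 1  {7,8,9,10} 4
  5 to go: {2,4,7,9,10} 10  {4,7,8,9,10} 10  {5,6,8,9,10} 1  {6,7,8,9,10} 5
  6 to go: {2,4,7,8,9,10} 20  {3,5,6,8,9,10} 1  {4,6,7,8,9,10} 15  {5,6,7,8,9,10} 6
  7 to go: {1,3,5,6,8,9,10} 1  {2,4,6,7,8,9,10} 35  {3,5,6,7,8,9,10} 7  {4,5,6,7,8,9,10} 21
  8 to go: {0,1,3,5,6,8,9,10} 1  {1,3,5,6,7,8,9,10} 8  {2,4,5,6,7,8,9,10} 56  {3,4,5,6,7,8,9,10} 28
  9 to go: {0,1,3,5,6,7,8,9,10} 9  {1,3,4,5,6,7,8,9,10} 36  {2,3,4,5,6,7,8,9,10} 84
  if 0:i drops first: 120 orders
  if 2:l drops first: 45 orders
heap linearizations: 165

165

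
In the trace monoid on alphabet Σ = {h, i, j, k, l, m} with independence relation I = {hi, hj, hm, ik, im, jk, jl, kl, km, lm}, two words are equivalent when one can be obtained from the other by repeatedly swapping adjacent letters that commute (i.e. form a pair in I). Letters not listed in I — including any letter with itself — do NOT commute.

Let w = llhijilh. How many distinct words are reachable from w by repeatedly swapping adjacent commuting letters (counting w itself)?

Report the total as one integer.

piece 0:l — minimal
piece 1:l rests on {0:l}
piece 2:h rests on {1:l}
piece 3:i rests on {1:l}
piece 4:j rests on {3:i}
piece 5:i rests on {4:j}
piece 6:l rests on {2:h, 5:i}
piece 7:h rests on {6:l}
minimal pieces: {0:l}
ways to finish when only these pieces remain (= sum over removing one remaining piece with nothing left below it):
  1 left: {7}→1
  2 left: {6,7}→1
  3 left: {2,6,7}→1  {5,6,7}→1
  4 left: {2,5,6,7}→2  {4,5,6,7}→1
  5 left: {2,4,5,6,7}→3  {3,4,5,6,7}→1
  6 left: {2,3,4,5,6,7}→4
  placing 0:l first → 4 extensions

4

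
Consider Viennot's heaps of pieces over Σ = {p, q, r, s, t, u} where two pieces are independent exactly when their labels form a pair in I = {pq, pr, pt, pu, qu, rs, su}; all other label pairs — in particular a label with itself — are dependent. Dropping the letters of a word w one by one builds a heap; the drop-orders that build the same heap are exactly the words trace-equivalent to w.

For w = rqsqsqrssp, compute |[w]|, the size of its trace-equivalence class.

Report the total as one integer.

#0=r has no predecessor
#1=q depends on [0:r]
#2=s depends on [1:q]
#3=q depends on [2:s]
#4=s depends on [3:q]
#5=q depends on [4:s]
#6=r depends on [5:q]
#7=s depends on [5:q]
#8=s depends on [7:s]
#9=p depends on [8:s]
sources: [0:r]
N(rest) = Σ N(rest − s) over sources s of rest; N(one piece) = 1:
  size 1 → [6]=1  [9]=1
  size 2 → [6,9]=2  [8,9]=1
  size 3 → [6,8,9]=3  [7,8,9]=1
  size 4 → [6,7,8,9]=4
  size 5 → [5,6,7,8,9]=4
  size 6 → [4,5,6,7,8,9]=4
  size 7 → [3,4,5,6,7,8,9]=4
  size 8 → [2,3,4,5,6,7,8,9]=4
  first=0(r) contributes 4

4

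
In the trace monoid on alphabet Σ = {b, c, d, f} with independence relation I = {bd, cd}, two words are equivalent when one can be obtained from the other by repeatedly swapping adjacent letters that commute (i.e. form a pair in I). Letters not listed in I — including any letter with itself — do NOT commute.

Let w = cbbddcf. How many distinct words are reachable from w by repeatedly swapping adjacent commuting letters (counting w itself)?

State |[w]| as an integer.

#0=c has no predecessor
#1=b depends on [0:c]
#2=b depends on [1:b]
#3=d has no predecessor
#4=d depends on [3:d]
#5=c depends on [2:b]
#6=f depends on [4:d, 5:c]
sources: [0:c, 3:d]
N(rest) = Σ N(rest − s) over sources s of rest; N(one piece) = 1:
  size 1 → [6]=1
  size 2 → [4,6]=1  [5,6]=1
  size 3 → [2,5,6]=1  [3,4,6]=1  [4,5,6]=2
  size 4 → [1,2,5,6]=1  [2,4,5,6]=3  [3,4,5,6]=3
  size 5 → [0,1,2,5,6]=1  [1,2,4,5,6]=4  [2,3,4,5,6]=6
  first=0(c) contributes 10
  first=3(d) contributes 5
|[w]| = 15

15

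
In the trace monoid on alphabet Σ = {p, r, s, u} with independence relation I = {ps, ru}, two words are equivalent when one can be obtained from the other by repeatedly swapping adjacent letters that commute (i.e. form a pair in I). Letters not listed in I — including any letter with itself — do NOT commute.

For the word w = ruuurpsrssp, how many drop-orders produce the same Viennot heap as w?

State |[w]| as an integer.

60

#0=r has no predecessor
#1=u has no predecessor
#2=u depends on [1:u]
#3=u depends on [2:u]
#4=r depends on [0:r]
#5=p depends on [3:u, 4:r]
#6=s depends on [3:u, 4:r]
#7=r depends on [5:p, 6:s]
#8=s depends on [7:r]
#9=s depends on [8:s]
#10=p depends on [7:r]
sources: [0:r, 1:u]
N(rest) = Σ N(rest − s) over sources s of rest; N(one piece) = 1:
  size 1 → [9]=1  [10]=1
  size 2 → [8,9]=1  [9,10]=2
  size 3 → [8,9,10]=3
  size 4 → [7,8,9,10]=3
  size 5 → [5,7,8,9,10]=3  [6,7,8,9,10]=3
  size 6 → [5,6,7,8,9,10]=6
  size 7 → [3,5,6,7,8,9,10]=6  [4,5,6,7,8,9,10]=6
  size 8 → [0,4,5,6,7,8,9,10]=6  [2,3,5,6,7,8,9,10]=6  [3,4,5,6,7,8,9,10]=12
  size 9 → [0,3,4,5,6,7,8,9,10]=18  [1,2,3,5,6,7,8,9,10]=6  [2,3,4,5,6,7,8,9,10]=18
  first=0(r) contributes 24
  first=1(u) contributes 36
|[w]| = 60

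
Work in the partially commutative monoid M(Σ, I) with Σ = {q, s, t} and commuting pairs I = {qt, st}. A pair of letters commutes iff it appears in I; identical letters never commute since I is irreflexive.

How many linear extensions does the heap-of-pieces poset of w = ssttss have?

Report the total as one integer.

drop 0:s onto floor
drop 1:s onto {0:s}
drop 2:t onto floor
drop 3:t onto {2:t}
drop 4:s onto {1:s}
drop 5:s onto {4:s}
ground layer = {0:s, 2:t}
drop-orders for the pieces not yet dropped (sum over which currently-grounded one goes next):
  1 to go: {3} 1  {5} 1
  2 to go: {2,3} 1  {3,5} 2  {4,5} 1
  3 to go: {1,4,5} 1  {2,3,5} 3  {3,4,5} 3
  4 to go: {0,1,4,5} 1  {1,3,4,5} 4  {2,3,4,5} 6
  if 0:s drops first: 10 orders
  if 2:t drops first: 5 orders
heap linearizations: 15

15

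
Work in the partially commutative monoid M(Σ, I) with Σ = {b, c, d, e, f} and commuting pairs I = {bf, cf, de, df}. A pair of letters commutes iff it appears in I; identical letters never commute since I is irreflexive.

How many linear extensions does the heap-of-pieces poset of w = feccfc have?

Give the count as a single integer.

drop 0:f onto floor
drop 1:e onto {0:f}
drop 2:c onto {1:e}
drop 3:c onto {2:c}
drop 4:f onto {1:e}
drop 5:c onto {3:c}
ground layer = {0:f}
drop-orders for the pieces not yet dropped (sum over which currently-grounded one goes next):
  1 to go: {4} 1  {5} 1
  2 to go: {3,5} 1  {4,5} 2
  3 to go: {2,3,5} 1  {3,4,5} 3
  4 to go: {2,3,4,5} 4
  if 0:f drops first: 4 orders

4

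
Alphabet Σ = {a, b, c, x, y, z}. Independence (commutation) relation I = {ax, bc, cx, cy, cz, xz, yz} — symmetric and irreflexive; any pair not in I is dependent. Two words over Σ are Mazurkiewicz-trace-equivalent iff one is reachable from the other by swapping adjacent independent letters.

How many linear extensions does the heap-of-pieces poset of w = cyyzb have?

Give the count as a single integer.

15

0(c) covers ∅
1(y) covers ∅
2(y) covers 1:y
3(z) covers ∅
4(b) covers 2:y, 3:z
floor of heap: 0:c, 1:y, 3:z
completions by unplaced set U, small U first (add the entries for U minus each lowest piece of U):
  |U|=1: {0}:1  {4}:1
  |U|=2: {0,4}:2  {2,4}:1  {3,4}:1
  |U|=3: {0,2,4}:3  {0,3,4}:3  {1,2,4}:1  {2,3,4}:2
  start at 0(c): 3
  start at 1(y): 8
  start at 3(z): 4
sum over floor = 15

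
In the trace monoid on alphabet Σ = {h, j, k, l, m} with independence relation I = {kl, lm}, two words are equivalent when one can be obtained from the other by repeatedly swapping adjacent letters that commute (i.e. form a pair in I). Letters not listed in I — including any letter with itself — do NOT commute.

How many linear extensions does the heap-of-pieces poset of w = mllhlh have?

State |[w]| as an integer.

3

0(m) covers ∅
1(l) covers ∅
2(l) covers 1:l
3(h) covers 0:m, 2:l
4(l) covers 3:h
5(h) covers 4:l
floor of heap: 0:m, 1:l
completions by unplaced set U, small U first (add the entries for U minus each lowest piece of U):
  |U|=1: {5}:1
  |U|=2: {4,5}:1
  |U|=3: {3,4,5}:1
  |U|=4: {0,3,4,5}:1  {2,3,4,5}:1
  start at 0(m): 1
  start at 1(l): 2
sum over floor = 3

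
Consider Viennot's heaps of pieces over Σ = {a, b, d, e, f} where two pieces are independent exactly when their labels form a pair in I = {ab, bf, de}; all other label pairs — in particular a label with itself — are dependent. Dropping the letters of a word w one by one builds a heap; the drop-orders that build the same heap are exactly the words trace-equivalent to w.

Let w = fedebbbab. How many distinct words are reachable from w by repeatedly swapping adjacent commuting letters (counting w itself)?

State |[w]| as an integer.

15

drop 0:f onto floor
drop 1:e onto {0:f}
drop 2:d onto {0:f}
drop 3:e onto {1:e}
drop 4:b onto {2:d, 3:e}
drop 5:b onto {4:b}
drop 6:b onto {5:b}
drop 7:a onto {2:d, 3:e}
drop 8:b onto {6:b}
ground layer = {0:f}
drop-orders for the pieces not yet dropped (sum over which currently-grounded one goes next):
  1 to go: {7} 1  {8} 1
  2 to go: {6,8} 1  {7,8} 2
  3 to go: {5,6,8} 1  {6,7,8} 3
  4 to go: {4,5,6,8} 1  {5,6,7,8} 4
  5 to go: {4,5,6,7,8} 5
  6 to go: {2,4,5,6,7,8} 5  {3,4,5,6,7,8} 5
  7 to go: {1,3,4,5,6,7,8} 5  {2,3,4,5,6,7,8} 10
  if 0:f drops first: 15 orders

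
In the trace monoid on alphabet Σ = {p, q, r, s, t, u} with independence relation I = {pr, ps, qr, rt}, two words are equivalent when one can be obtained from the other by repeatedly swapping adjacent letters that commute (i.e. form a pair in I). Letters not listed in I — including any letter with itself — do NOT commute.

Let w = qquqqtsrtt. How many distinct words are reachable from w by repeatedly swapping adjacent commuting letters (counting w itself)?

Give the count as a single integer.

0(q) covers ∅
1(q) covers 0:q
2(u) covers 1:q
3(q) covers 2:u
4(q) covers 3:q
5(t) covers 4:q
6(s) covers 5:t
7(r) covers 6:s
8(t) covers 6:s
9(t) covers 8:t
floor of heap: 0:q
completions by unplaced set U, small U first (add the entries for U minus each lowest piece of U):
  |U|=1: {7}:1  {9}:1
  |U|=2: {7,9}:2  {8,9}:1
  |U|=3: {7,8,9}:3
  |U|=4: {6,7,8,9}:3
  |U|=5: {5,6,7,8,9}:3
  |U|=6: {4,5,6,7,8,9}:3
  |U|=7: {3,4,5,6,7,8,9}:3
  |U|=8: {2,3,4,5,6,7,8,9}:3
  start at 0(q): 3

3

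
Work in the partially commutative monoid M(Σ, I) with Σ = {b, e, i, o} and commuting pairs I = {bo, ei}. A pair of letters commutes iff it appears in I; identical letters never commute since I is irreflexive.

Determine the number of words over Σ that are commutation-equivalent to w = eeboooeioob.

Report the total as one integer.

24

piece 0:e — minimal
piece 1:e rests on {0:e}
piece 2:b rests on {1:e}
piece 3:o rests on {1:e}
piece 4:o rests on {3:o}
piece 5:o rests on {4:o}
piece 6:e rests on {2:b, 5:o}
piece 7:i rests on {2:b, 5:o}
piece 8:o rests on {6:e, 7:i}
piece 9:o rests on {8:o}
piece 10:b rests on {6:e, 7:i}
minimal pieces: {0:e}
ways to finish when only these pieces remain (= sum over removing one remaining piece with nothing left below it):
  1 left: {9}→1  {10}→1
  2 left: {8,9}→1  {9,10}→2
  3 left: {8,9,10}→3
  4 left: {6,8,9,10}→3  {7,8,9,10}→3
  5 left: {6,7,8,9,10}→6
  6 left: {2,6,7,8,9,10}→6  {5,6,7,8,9,10}→6
  7 left: {2,5,6,7,8,9,10}→12  {4,5,6,7,8,9,10}→6
  8 left: {2,4,5,6,7,8,9,10}→18  {3,4,5,6,7,8,9,10}→6
  9 left: {2,3,4,5,6,7,8,9,10}→24
  placing 0:e first → 24 extensions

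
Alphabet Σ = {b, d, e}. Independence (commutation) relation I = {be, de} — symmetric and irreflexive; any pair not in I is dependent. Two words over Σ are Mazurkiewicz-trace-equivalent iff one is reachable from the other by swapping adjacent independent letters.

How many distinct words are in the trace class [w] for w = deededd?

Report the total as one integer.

35

0(d) covers ∅
1(e) covers ∅
2(e) covers 1:e
3(d) covers 0:d
4(e) covers 2:e
5(d) covers 3:d
6(d) covers 5:d
floor of heap: 0:d, 1:e
completions by unplaced set U, small U first (add the entries for U minus each lowest piece of U):
  |U|=1: {4}:1  {6}:1
  |U|=2: {2,4}:1  {4,6}:2  {5,6}:1
  |U|=3: {1,2,4}:1  {2,4,6}:3  {3,5,6}:1  {4,5,6}:3
  |U|=4: {0,3,5,6}:1  {1,2,4,6}:4  {2,4,5,6}:6  {3,4,5,6}:4
  |U|=5: {0,3,4,5,6}:5  {1,2,4,5,6}:10  {2,3,4,5,6}:10
  start at 0(d): 20
  start at 1(e): 15
sum over floor = 35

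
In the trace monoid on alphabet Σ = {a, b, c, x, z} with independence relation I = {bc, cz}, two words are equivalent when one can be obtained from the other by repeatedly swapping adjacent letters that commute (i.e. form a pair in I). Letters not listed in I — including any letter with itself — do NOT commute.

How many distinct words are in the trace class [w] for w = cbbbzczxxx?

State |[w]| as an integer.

21

piece 0:c — minimal
piece 1:b — minimal
piece 2:b rests on {1:b}
piece 3:b rests on {2:b}
piece 4:z rests on {3:b}
piece 5:c rests on {0:c}
piece 6:z rests on {4:z}
piece 7:x rests on {5:c, 6:z}
piece 8:x rests on {7:x}
piece 9:x rests on {8:x}
minimal pieces: {0:c, 1:b}
ways to finish when only these pieces remain (= sum over removing one remaining piece with nothing left below it):
  1 left: {9}→1
  2 left: {8,9}→1
  3 left: {7,8,9}→1
  4 left: {5,7,8,9}→1  {6,7,8,9}→1
  5 left: {0,5,7,8,9}→1  {4,6,7,8,9}→1  {5,6,7,8,9}→2
  6 left: {0,5,6,7,8,9}→3  {3,4,6,7,8,9}→1  {4,5,6,7,8,9}→3
  7 left: {0,4,5,6,7,8,9}→6  {2,3,4,6,7,8,9}→1  {3,4,5,6,7,8,9}→4
  8 left: {0,3,4,5,6,7,8,9}→10  {1,2,3,4,6,7,8,9}→1  {2,3,4,5,6,7,8,9}→5
  placing 0:c first → 6 extensions
  placing 1:b first → 15 extensions
total linear extensions = 21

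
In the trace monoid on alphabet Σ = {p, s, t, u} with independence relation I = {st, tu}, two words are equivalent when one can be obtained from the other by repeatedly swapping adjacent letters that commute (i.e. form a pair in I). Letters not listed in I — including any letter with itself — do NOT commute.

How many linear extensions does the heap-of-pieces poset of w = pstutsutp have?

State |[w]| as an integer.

35

#0=p has no predecessor
#1=s depends on [0:p]
#2=t depends on [0:p]
#3=u depends on [1:s]
#4=t depends on [2:t]
#5=s depends on [3:u]
#6=u depends on [5:s]
#7=t depends on [4:t]
#8=p depends on [6:u, 7:t]
sources: [0:p]
N(rest) = Σ N(rest − s) over sources s of rest; N(one piece) = 1:
  size 1 → [8]=1
  size 2 → [6,8]=1  [7,8]=1
  size 3 → [4,7,8]=1  [5,6,8]=1  [6,7,8]=2
  size 4 → [2,4,7,8]=1  [3,5,6,8]=1  [4,6,7,8]=3  [5,6,7,8]=3
  size 5 → [1,3,5,6,8]=1  [2,4,6,7,8]=4  [3,5,6,7,8]=4  [4,5,6,7,8]=6
  size 6 → [1,3,5,6,7,8]=5  [2,4,5,6,7,8]=10  [3,4,5,6,7,8]=10
  size 7 → [1,3,4,5,6,7,8]=15  [2,3,4,5,6,7,8]=20
  first=0(p) contributes 35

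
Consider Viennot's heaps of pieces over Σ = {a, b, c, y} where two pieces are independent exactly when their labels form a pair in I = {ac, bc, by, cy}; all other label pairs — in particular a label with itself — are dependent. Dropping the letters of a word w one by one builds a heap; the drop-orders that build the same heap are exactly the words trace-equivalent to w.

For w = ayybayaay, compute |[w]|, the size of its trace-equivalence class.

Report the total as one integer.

3

piece 0:a — minimal
piece 1:y rests on {0:a}
piece 2:y rests on {1:y}
piece 3:b rests on {0:a}
piece 4:a rests on {2:y, 3:b}
piece 5:y rests on {4:a}
piece 6:a rests on {5:y}
piece 7:a rests on {6:a}
piece 8:y rests on {7:a}
minimal pieces: {0:a}
ways to finish when only these pieces remain (= sum over removing one remaining piece with nothing left below it):
  1 left: {8}→1
  2 left: {7,8}→1
  3 left: {6,7,8}→1
  4 left: {5,6,7,8}→1
  5 left: {4,5,6,7,8}→1
  6 left: {2,4,5,6,7,8}→1  {3,4,5,6,7,8}→1
  7 left: {1,2,4,5,6,7,8}→1  {2,3,4,5,6,7,8}→2
  placing 0:a first → 3 extensions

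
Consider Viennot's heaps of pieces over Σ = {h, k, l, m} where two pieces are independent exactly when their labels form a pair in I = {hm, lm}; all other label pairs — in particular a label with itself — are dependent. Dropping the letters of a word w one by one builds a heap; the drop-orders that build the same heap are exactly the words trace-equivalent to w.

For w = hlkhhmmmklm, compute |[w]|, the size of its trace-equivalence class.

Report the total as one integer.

0(h) covers ∅
1(l) covers 0:h
2(k) covers 1:l
3(h) covers 2:k
4(h) covers 3:h
5(m) covers 2:k
6(m) covers 5:m
7(m) covers 6:m
8(k) covers 4:h, 7:m
9(l) covers 8:k
10(m) covers 8:k
floor of heap: 0:h
completions by unplaced set U, small U first (add the entries for U minus each lowest piece of U):
  |U|=1: {9}:1  {10}:1
  |U|=2: {9,10}:2
  |U|=3: {8,9,10}:2
  |U|=4: {4,8,9,10}:2  {7,8,9,10}:2
  |U|=5: {3,4,8,9,10}:2  {4,7,8,9,10}:4  {6,7,8,9,10}:2
  |U|=6: {3,4,7,8,9,10}:6  {4,6,7,8,9,10}:6  {5,6,7,8,9,10}:2
  |U|=7: {3,4,6,7,8,9,10}:12  {4,5,6,7,8,9,10}:8
  |U|=8: {3,4,5,6,7,8,9,10}:20
  |U|=9: {2,3,4,5,6,7,8,9,10}:20
  start at 0(h): 20

20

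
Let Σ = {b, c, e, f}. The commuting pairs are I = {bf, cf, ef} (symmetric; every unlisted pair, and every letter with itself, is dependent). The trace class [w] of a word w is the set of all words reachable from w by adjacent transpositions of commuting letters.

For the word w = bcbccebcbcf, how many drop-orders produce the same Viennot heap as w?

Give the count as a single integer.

#0=b has no predecessor
#1=c depends on [0:b]
#2=b depends on [1:c]
#3=c depends on [2:b]
#4=c depends on [3:c]
#5=e depends on [4:c]
#6=b depends on [5:e]
#7=c depends on [6:b]
#8=b depends on [7:c]
#9=c depends on [8:b]
#10=f has no predecessor
sources: [0:b, 10:f]
N(rest) = Σ N(rest − s) over sources s of rest; N(one piece) = 1:
  size 1 → [9]=1  [10]=1
  size 2 → [8,9]=1  [9,10]=2
  size 3 → [7,8,9]=1  [8,9,10]=3
  size 4 → [6,7,8,9]=1  [7,8,9,10]=4
  size 5 → [5,6,7,8,9]=1  [6,7,8,9,10]=5
  size 6 → [4,5,6,7,8,9]=1  [5,6,7,8,9,10]=6
  size 7 → [3,4,5,6,7,8,9]=1  [4,5,6,7,8,9,10]=7
  size 8 → [2,3,4,5,6,7,8,9]=1  [3,4,5,6,7,8,9,10]=8
  size 9 → [1,2,3,4,5,6,7,8,9]=1  [2,3,4,5,6,7,8,9,10]=9
  first=0(b) contributes 10
  first=10(f) contributes 1
|[w]| = 11

11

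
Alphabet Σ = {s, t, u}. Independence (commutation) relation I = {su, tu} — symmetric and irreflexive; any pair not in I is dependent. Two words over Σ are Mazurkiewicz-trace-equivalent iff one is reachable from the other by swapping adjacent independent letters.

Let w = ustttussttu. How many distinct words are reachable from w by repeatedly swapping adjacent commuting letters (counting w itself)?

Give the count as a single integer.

165

drop 0:u onto floor
drop 1:s onto floor
drop 2:t onto {1:s}
drop 3:t onto {2:t}
drop 4:t onto {3:t}
drop 5:u onto {0:u}
drop 6:s onto {4:t}
drop 7:s onto {6:s}
drop 8:t onto {7:s}
drop 9:t onto {8:t}
drop 10:u onto {5:u}
ground layer = {0:u, 1:s}
drop-orders for the pieces not yet dropped (sum over which currently-grounded one goes next):
  1 to go: {9} 1  {10} 1
  2 to go: {5,10} 1  {8,9} 1  {9,10} 2
  3 to go: {0,5,10} 1  {5,9,10} 3  {7,8,9} 1  {8,9,10} 3
  4 to go: {0,5,9,10} 4  {5,8,9,10} 6  {6,7,8,9} 1  {7,8,9,10} 4
  5 to go: {0,5,8,9,10} 10  {4,6,7,8,9} 1  {5,7,8,9,10} 10  {6,7,8,9,10} 5
  6 to go: {0,5,7,8,9,10} 20  {3,4,6,7,8,9} 1  {4,6,7,8,9,10} 6  {5,6,7,8,9,10} 15
  7 to go: {0,5,6,7,8,9,10} 35  {2,3,4,6,7,8,9} 1  {3,4,6,7,8,9,10} 7  {4,5,6,7,8,9,10} 21
  8 to go: {0,4,5,6,7,8,9,10} 56  {1,2,3,4,6,7,8,9} 1  {2,3,4,6,7,8,9,10} 8  {3,4,5,6,7,8,9,10} 28
  9 to go: {0,3,4,5,6,7,8,9,10} 84  {1,2,3,4,6,7,8,9,10} 9  {2,3,4,5,6,7,8,9,10} 36
  if 0:u drops first: 45 orders
  if 1:s drops first: 120 orders
heap linearizations: 165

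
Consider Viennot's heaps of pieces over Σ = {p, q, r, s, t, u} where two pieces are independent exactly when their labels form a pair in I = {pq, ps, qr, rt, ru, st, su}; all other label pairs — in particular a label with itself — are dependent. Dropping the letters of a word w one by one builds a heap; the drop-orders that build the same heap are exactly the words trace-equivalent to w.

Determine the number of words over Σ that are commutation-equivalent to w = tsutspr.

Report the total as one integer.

piece 0:t — minimal
piece 1:s — minimal
piece 2:u rests on {0:t}
piece 3:t rests on {2:u}
piece 4:s rests on {1:s}
piece 5:p rests on {3:t}
piece 6:r rests on {4:s, 5:p}
minimal pieces: {0:t, 1:s}
ways to finish when only these pieces remain (= sum over removing one remaining piece with nothing left below it):
  1 left: {6}→1
  2 left: {4,6}→1  {5,6}→1
  3 left: {1,4,6}→1  {3,5,6}→1  {4,5,6}→2
  4 left: {1,4,5,6}→3  {2,3,5,6}→1  {3,4,5,6}→3
  5 left: {0,2,3,5,6}→1  {1,3,4,5,6}→6  {2,3,4,5,6}→4
  placing 0:t first → 10 extensions
  placing 1:s first → 5 extensions
total linear extensions = 15

15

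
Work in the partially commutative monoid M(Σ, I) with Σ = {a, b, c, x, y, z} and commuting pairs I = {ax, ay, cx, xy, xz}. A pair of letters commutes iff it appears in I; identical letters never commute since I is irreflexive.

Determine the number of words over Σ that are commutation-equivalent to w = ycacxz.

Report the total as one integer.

drop 0:y onto floor
drop 1:c onto {0:y}
drop 2:a onto {1:c}
drop 3:c onto {2:a}
drop 4:x onto floor
drop 5:z onto {3:c}
ground layer = {0:y, 4:x}
drop-orders for the pieces not yet dropped (sum over which currently-grounded one goes next):
  1 to go: {4} 1  {5} 1
  2 to go: {3,5} 1  {4,5} 2
  3 to go: {2,3,5} 1  {3,4,5} 3
  4 to go: {1,2,3,5} 1  {2,3,4,5} 4
  if 0:y drops first: 5 orders
  if 4:x drops first: 1 orders
heap linearizations: 6

6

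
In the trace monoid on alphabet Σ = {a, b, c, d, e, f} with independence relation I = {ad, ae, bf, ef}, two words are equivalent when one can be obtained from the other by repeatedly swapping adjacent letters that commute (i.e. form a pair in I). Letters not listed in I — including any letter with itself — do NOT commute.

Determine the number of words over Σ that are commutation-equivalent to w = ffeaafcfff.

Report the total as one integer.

#0=f has no predecessor
#1=f depends on [0:f]
#2=e has no predecessor
#3=a depends on [1:f]
#4=a depends on [3:a]
#5=f depends on [4:a]
#6=c depends on [2:e, 5:f]
#7=f depends on [6:c]
#8=f depends on [7:f]
#9=f depends on [8:f]
sources: [0:f, 2:e]
N(rest) = Σ N(rest − s) over sources s of rest; N(one piece) = 1:
  size 1 → [9]=1
  size 2 → [8,9]=1
  size 3 → [7,8,9]=1
  size 4 → [6,7,8,9]=1
  size 5 → [2,6,7,8,9]=1  [5,6,7,8,9]=1
  size 6 → [2,5,6,7,8,9]=2  [4,5,6,7,8,9]=1
  size 7 → [2,4,5,6,7,8,9]=3  [3,4,5,6,7,8,9]=1
  size 8 → [1,3,4,5,6,7,8,9]=1  [2,3,4,5,6,7,8,9]=4
  first=0(f) contributes 5
  first=2(e) contributes 1
|[w]| = 6

6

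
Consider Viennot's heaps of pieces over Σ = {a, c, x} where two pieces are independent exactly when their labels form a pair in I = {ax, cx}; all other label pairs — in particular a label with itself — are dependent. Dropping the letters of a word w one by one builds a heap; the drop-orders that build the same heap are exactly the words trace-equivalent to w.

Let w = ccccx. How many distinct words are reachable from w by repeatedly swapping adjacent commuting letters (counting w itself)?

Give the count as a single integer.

#0=c has no predecessor
#1=c depends on [0:c]
#2=c depends on [1:c]
#3=c depends on [2:c]
#4=x has no predecessor
sources: [0:c, 4:x]
N(rest) = Σ N(rest − s) over sources s of rest; N(one piece) = 1:
  size 1 → [3]=1  [4]=1
  size 2 → [2,3]=1  [3,4]=2
  size 3 → [1,2,3]=1  [2,3,4]=3
  first=0(c) contributes 4
  first=4(x) contributes 1
|[w]| = 5

5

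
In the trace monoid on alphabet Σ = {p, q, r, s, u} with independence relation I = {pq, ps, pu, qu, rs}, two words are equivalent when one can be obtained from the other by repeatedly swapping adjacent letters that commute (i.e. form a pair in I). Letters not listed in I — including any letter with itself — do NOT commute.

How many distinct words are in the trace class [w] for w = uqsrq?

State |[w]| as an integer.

4

0(u) covers ∅
1(q) covers ∅
2(s) covers 0:u, 1:q
3(r) covers 0:u, 1:q
4(q) covers 2:s, 3:r
floor of heap: 0:u, 1:q
completions by unplaced set U, small U first (add the entries for U minus each lowest piece of U):
  |U|=1: {4}:1
  |U|=2: {2,4}:1  {3,4}:1
  |U|=3: {2,3,4}:2
  start at 0(u): 2
  start at 1(q): 2
sum over floor = 4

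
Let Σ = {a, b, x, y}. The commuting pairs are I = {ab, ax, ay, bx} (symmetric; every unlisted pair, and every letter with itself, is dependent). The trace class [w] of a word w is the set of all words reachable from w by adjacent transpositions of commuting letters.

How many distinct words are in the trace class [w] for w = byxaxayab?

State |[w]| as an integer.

drop 0:b onto floor
drop 1:y onto {0:b}
drop 2:x onto {1:y}
drop 3:a onto floor
drop 4:x onto {2:x}
drop 5:a onto {3:a}
drop 6:y onto {4:x}
drop 7:a onto {5:a}
drop 8:b onto {6:y}
ground layer = {0:b, 3:a}
drop-orders for the pieces not yet dropped (sum over which currently-grounded one goes next):
  1 to go: {7} 1  {8} 1
  2 to go: {5,7} 1  {6,8} 1  {7,8} 2
  3 to go: {3,5,7} 1  {4,6,8} 1  {5,7,8} 3  {6,7,8} 3
  4 to go: {2,4,6,8} 1  {3,5,7,8} 4  {4,6,7,8} 4  {5,6,7,8} 6
  5 to go: {1,2,4,6,8} 1  {2,4,6,7,8} 5  {3,5,6,7,8} 10  {4,5,6,7,8} 10
  6 to go: {0,1,2,4,6,8} 1  {1,2,4,6,7,8} 6  {2,4,5,6,7,8} 15  {3,4,5,6,7,8} 20
  7 to go: {0,1,2,4,6,7,8} 7  {1,2,4,5,6,7,8} 21  {2,3,4,5,6,7,8} 35
  if 0:b drops first: 56 orders
  if 3:a drops first: 28 orders
heap linearizations: 84

84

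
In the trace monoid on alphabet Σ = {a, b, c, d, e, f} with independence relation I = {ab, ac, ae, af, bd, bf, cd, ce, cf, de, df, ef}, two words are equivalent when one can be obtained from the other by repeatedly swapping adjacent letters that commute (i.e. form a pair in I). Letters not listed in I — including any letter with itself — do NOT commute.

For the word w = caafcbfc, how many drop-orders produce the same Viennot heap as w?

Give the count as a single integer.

420

drop 0:c onto floor
drop 1:a onto floor
drop 2:a onto {1:a}
drop 3:f onto floor
drop 4:c onto {0:c}
drop 5:b onto {4:c}
drop 6:f onto {3:f}
drop 7:c onto {5:b}
ground layer = {0:c, 1:a, 3:f}
drop-orders for the pieces not yet dropped (sum over which currently-grounded one goes next):
  1 to go: {2} 1  {6} 1  {7} 1
  2 to go: {1,2} 1  {2,6} 2  {2,7} 2  {3,6} 1  {5,7} 1  {6,7} 2
  3 to go: {1,2,6} 3  {1,2,7} 3  {2,3,6} 3  {2,5,7} 3  {2,6,7} 6  {3,6,7} 3  {4,5,7} 1  {5,6,7} 3
  4 to go: {0,4,5,7} 1  {1,2,3,6} 6  {1,2,5,7} 6  {1,2,6,7} 12  {2,3,6,7} 12  {2,4,5,7} 4  {2,5,6,7} 12  {3,5,6,7} 6  {4,5,6,7} 4
  5 to go: {0,2,4,5,7} 5  {0,4,5,6,7} 5  {1,2,3,6,7} 30  {1,2,4,5,7} 10  {1,2,5,6,7} 30  {2,3,5,6,7} 30  {2,4,5,6,7} 20  {3,4,5,6,7} 10
  6 to go: {0,1,2,4,5,7} 15  {0,2,4,5,6,7} 30  {0,3,4,5,6,7} 15  {1,2,3,5,6,7} 90  {1,2,4,5,6,7} 60  {2,3,4,5,6,7} 60
  if 0:c drops first: 210 orders
  if 1:a drops first: 105 orders
  if 3:f drops first: 105 orders
heap linearizations: 420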